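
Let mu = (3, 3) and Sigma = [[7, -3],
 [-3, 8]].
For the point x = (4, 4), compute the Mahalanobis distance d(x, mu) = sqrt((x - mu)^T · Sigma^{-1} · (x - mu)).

Step 1 — centre the observation: (x - mu) = (1, 1).

Step 2 — invert Sigma. det(Sigma) = 7·8 - (-3)² = 47.
  Sigma^{-1} = (1/det) · [[d, -b], [-b, a]] = [[0.1702, 0.0638],
 [0.0638, 0.1489]].

Step 3 — form the quadratic (x - mu)^T · Sigma^{-1} · (x - mu):
  Sigma^{-1} · (x - mu) = (0.234, 0.2128).
  (x - mu)^T · [Sigma^{-1} · (x - mu)] = (1)·(0.234) + (1)·(0.2128) = 0.4468.

Step 4 — take square root: d = √(0.4468) ≈ 0.6684.

d(x, mu) = √(0.4468) ≈ 0.6684


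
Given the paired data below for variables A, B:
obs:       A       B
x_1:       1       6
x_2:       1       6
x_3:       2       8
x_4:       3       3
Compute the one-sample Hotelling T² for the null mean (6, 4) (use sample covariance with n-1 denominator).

Step 1 — sample mean vector:
  mean(A) = (1 + 1 + 2 + 3) / 4 = 7/4 = 1.75
  mean(B) = (6 + 6 + 8 + 3) / 4 = 23/4 = 5.75
  x̄ = (1.75, 5.75),  deviation x̄ - mu_0 = (1.75, 5.75) - (6, 4) = (-4.25, 1.75).

Step 2 — sample covariance matrix, S[i,j] = (1/(n-1)) · Σ_k (x_{k,i} - mean_i) · (x_{k,j} - mean_j), divisor n-1 = 3:
  S[A,A] = ((-0.75)·(-0.75) + (-0.75)·(-0.75) + (0.25)·(0.25) + (1.25)·(1.25)) / 3 = 2.75/3 = 0.9167
  S[A,B] = ((-0.75)·(0.25) + (-0.75)·(0.25) + (0.25)·(2.25) + (1.25)·(-2.75)) / 3 = -3.25/3 = -1.0833
  S[B,B] = ((0.25)·(0.25) + (0.25)·(0.25) + (2.25)·(2.25) + (-2.75)·(-2.75)) / 3 = 12.75/3 = 4.25
  S = [[0.9167, -1.0833],
 [-1.0833, 4.25]].

Step 3 — invert S. det(S) = 0.9167·4.25 - (-1.0833)² = 2.7222.
  S^{-1} = (1/det) · [[d, -b], [-b, a]] = [[1.5612, 0.398],
 [0.398, 0.3367]].

Step 4 — quadratic form (x̄ - mu_0)^T · S^{-1} · (x̄ - mu_0):
  S^{-1} · (x̄ - mu_0) = (-5.9388, -1.102),
  (x̄ - mu_0)^T · [...] = (-4.25)·(-5.9388) + (1.75)·(-1.102) = 23.3112.

Step 5 — scale by n: T² = 4 · 23.3112 = 93.2449.

T² ≈ 93.2449


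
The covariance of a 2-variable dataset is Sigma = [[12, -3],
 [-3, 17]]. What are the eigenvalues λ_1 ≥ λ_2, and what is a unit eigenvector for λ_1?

Step 1 — characteristic polynomial of 2×2 Sigma:
  det(Sigma - λI) = λ² - trace · λ + det = 0.
  trace = 12 + 17 = 29, det = 12·17 - (-3)² = 195.
Step 2 — discriminant:
  Δ = trace² - 4·det = 841 - 780 = 61.
Step 3 — eigenvalues:
  λ = (trace ± √Δ)/2 = (29 ± 7.8102)/2,
  λ_1 = 18.4051,  λ_2 = 10.5949.

Step 4 — unit eigenvector for λ_1: solve (Sigma - λ_1 I)v = 0. First row:
  (12 - 18.4051)·v_x + (-3)·v_y = 0, i.e. (-6.4051)·v_x + (-3)·v_y = 0,
  so v ∝ (b, λ_1 - a) = (-3, 6.4051); multiply by -1 so the first entry is positive: u = (3, -6.4051).
  ||u|| = √((3)² + (-6.4051)²) = √(50.0256) ≈ 7.0729,
  v_1 = u/||u|| ≈ (0.4242, -0.9056) (||v_1|| = 1).

λ_1 = 18.4051,  λ_2 = 10.5949;  v_1 ≈ (0.4242, -0.9056)


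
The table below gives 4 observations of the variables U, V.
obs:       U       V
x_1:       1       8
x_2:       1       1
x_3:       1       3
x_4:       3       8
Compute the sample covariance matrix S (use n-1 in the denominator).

Step 1 — column means:
  mean(U) = (1 + 1 + 1 + 3) / 4 = 6/4 = 1.5
  mean(V) = (8 + 1 + 3 + 8) / 4 = 20/4 = 5

Step 2 — sample covariance S[i,j] = (1/(n-1)) · Σ_k (x_{k,i} - mean_i) · (x_{k,j} - mean_j), with n-1 = 3.
  S[U,U] = ((-0.5)·(-0.5) + (-0.5)·(-0.5) + (-0.5)·(-0.5) + (1.5)·(1.5)) / 3 = 3/3 = 1
  S[U,V] = ((-0.5)·(3) + (-0.5)·(-4) + (-0.5)·(-2) + (1.5)·(3)) / 3 = 6/3 = 2
  S[V,V] = ((3)·(3) + (-4)·(-4) + (-2)·(-2) + (3)·(3)) / 3 = 38/3 = 12.6667

S is symmetric (S[j,i] = S[i,j]). Assembling:

S = [[1, 2],
 [2, 12.6667]]


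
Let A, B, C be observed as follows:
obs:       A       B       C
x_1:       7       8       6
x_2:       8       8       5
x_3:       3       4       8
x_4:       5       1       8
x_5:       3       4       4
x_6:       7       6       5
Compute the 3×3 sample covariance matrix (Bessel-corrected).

Step 1 — column means:
  mean(A) = (7 + 8 + 3 + 5 + 3 + 7) / 6 = 33/6 = 5.5
  mean(B) = (8 + 8 + 4 + 1 + 4 + 6) / 6 = 31/6 = 5.1667
  mean(C) = (6 + 5 + 8 + 8 + 4 + 5) / 6 = 36/6 = 6

Step 2 — sample covariance S[i,j] = (1/(n-1)) · Σ_k (x_{k,i} - mean_i) · (x_{k,j} - mean_j), with n-1 = 5.
  S[A,A] = ((1.5)·(1.5) + (2.5)·(2.5) + (-2.5)·(-2.5) + (-0.5)·(-0.5) + (-2.5)·(-2.5) + (1.5)·(1.5)) / 5 = 23.5/5 = 4.7
  S[A,B] = ((1.5)·(2.8333) + (2.5)·(2.8333) + (-2.5)·(-1.1667) + (-0.5)·(-4.1667) + (-2.5)·(-1.1667) + (1.5)·(0.8333)) / 5 = 20.5/5 = 4.1
  S[A,C] = ((1.5)·(0) + (2.5)·(-1) + (-2.5)·(2) + (-0.5)·(2) + (-2.5)·(-2) + (1.5)·(-1)) / 5 = -5/5 = -1
  S[B,B] = ((2.8333)·(2.8333) + (2.8333)·(2.8333) + (-1.1667)·(-1.1667) + (-4.1667)·(-4.1667) + (-1.1667)·(-1.1667) + (0.8333)·(0.8333)) / 5 = 36.8333/5 = 7.3667
  S[B,C] = ((2.8333)·(0) + (2.8333)·(-1) + (-1.1667)·(2) + (-4.1667)·(2) + (-1.1667)·(-2) + (0.8333)·(-1)) / 5 = -12/5 = -2.4
  S[C,C] = ((0)·(0) + (-1)·(-1) + (2)·(2) + (2)·(2) + (-2)·(-2) + (-1)·(-1)) / 5 = 14/5 = 2.8

S is symmetric (S[j,i] = S[i,j]). Assembling:

S = [[4.7, 4.1, -1],
 [4.1, 7.3667, -2.4],
 [-1, -2.4, 2.8]]


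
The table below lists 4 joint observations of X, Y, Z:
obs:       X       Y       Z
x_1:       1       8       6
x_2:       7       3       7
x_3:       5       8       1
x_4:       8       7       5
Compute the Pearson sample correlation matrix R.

Step 1 — column means:
  mean(X) = (1 + 7 + 5 + 8) / 4 = 21/4 = 5.25
  mean(Y) = (8 + 3 + 8 + 7) / 4 = 26/4 = 6.5
  mean(Z) = (6 + 7 + 1 + 5) / 4 = 19/4 = 4.75

Step 2 — sample variances and covariances s[i,j] = (1/(n-1)) · Σ_k (x_{k,i} - mean_i) · (x_{k,j} - mean_j), with n-1 = 3:
  s[X,X] = ((-4.25)·(-4.25) + (1.75)·(1.75) + (-0.25)·(-0.25) + (2.75)·(2.75)) / 3 = 28.75/3 = 9.5833
  s[X,Y] = ((-4.25)·(1.5) + (1.75)·(-3.5) + (-0.25)·(1.5) + (2.75)·(0.5)) / 3 = -11.5/3 = -3.8333
  s[X,Z] = ((-4.25)·(1.25) + (1.75)·(2.25) + (-0.25)·(-3.75) + (2.75)·(0.25)) / 3 = 0.25/3 = 0.0833
  s[Y,Y] = ((1.5)·(1.5) + (-3.5)·(-3.5) + (1.5)·(1.5) + (0.5)·(0.5)) / 3 = 17/3 = 5.6667
  s[Y,Z] = ((1.5)·(1.25) + (-3.5)·(2.25) + (1.5)·(-3.75) + (0.5)·(0.25)) / 3 = -11.5/3 = -3.8333
  s[Z,Z] = ((1.25)·(1.25) + (2.25)·(2.25) + (-3.75)·(-3.75) + (0.25)·(0.25)) / 3 = 20.75/3 = 6.9167
  Sample standard deviations s_i = √(s[i,i]):
  s(X) = √(9.5833) = 3.0957
  s(Y) = √(5.6667) = 2.3805
  s(Z) = √(6.9167) = 2.63

Step 3 — r_{ij} = s_{ij} / (s_i · s_j):
  r[X,X] = 1 (diagonal).
  r[X,Y] = -3.8333 / (3.0957 · 2.3805) = -3.8333 / 7.3692 = -0.5202
  r[X,Z] = 0.0833 / (3.0957 · 2.63) = 0.0833 / 8.1415 = 0.0102
  r[Y,Y] = 1 (diagonal).
  r[Y,Z] = -3.8333 / (2.3805 · 2.63) = -3.8333 / 6.2605 = -0.6123
  r[Z,Z] = 1 (diagonal).

R is symmetric with unit diagonal. Assembling:

R = [[1, -0.5202, 0.0102],
 [-0.5202, 1, -0.6123],
 [0.0102, -0.6123, 1]]


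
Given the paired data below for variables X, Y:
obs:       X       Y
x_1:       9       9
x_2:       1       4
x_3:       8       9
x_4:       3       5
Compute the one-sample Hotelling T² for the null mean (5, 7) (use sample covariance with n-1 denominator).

Step 1 — sample mean vector:
  mean(X) = (9 + 1 + 8 + 3) / 4 = 21/4 = 5.25
  mean(Y) = (9 + 4 + 9 + 5) / 4 = 27/4 = 6.75
  x̄ = (5.25, 6.75),  deviation x̄ - mu_0 = (5.25, 6.75) - (5, 7) = (0.25, -0.25).

Step 2 — sample covariance matrix, S[i,j] = (1/(n-1)) · Σ_k (x_{k,i} - mean_i) · (x_{k,j} - mean_j), divisor n-1 = 3:
  S[X,X] = ((3.75)·(3.75) + (-4.25)·(-4.25) + (2.75)·(2.75) + (-2.25)·(-2.25)) / 3 = 44.75/3 = 14.9167
  S[X,Y] = ((3.75)·(2.25) + (-4.25)·(-2.75) + (2.75)·(2.25) + (-2.25)·(-1.75)) / 3 = 30.25/3 = 10.0833
  S[Y,Y] = ((2.25)·(2.25) + (-2.75)·(-2.75) + (2.25)·(2.25) + (-1.75)·(-1.75)) / 3 = 20.75/3 = 6.9167
  S = [[14.9167, 10.0833],
 [10.0833, 6.9167]].

Step 3 — invert S. det(S) = 14.9167·6.9167 - (10.0833)² = 1.5.
  S^{-1} = (1/det) · [[d, -b], [-b, a]] = [[4.6111, -6.7222],
 [-6.7222, 9.9444]].

Step 4 — quadratic form (x̄ - mu_0)^T · S^{-1} · (x̄ - mu_0):
  S^{-1} · (x̄ - mu_0) = (2.8333, -4.1667),
  (x̄ - mu_0)^T · [...] = (0.25)·(2.8333) + (-0.25)·(-4.1667) = 1.75.

Step 5 — scale by n: T² = 4 · 1.75 = 7.

T² ≈ 7


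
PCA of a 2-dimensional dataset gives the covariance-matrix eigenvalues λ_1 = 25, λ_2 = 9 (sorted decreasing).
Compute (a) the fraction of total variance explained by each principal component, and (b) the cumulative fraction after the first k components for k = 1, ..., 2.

Step 1 — total variance = trace(Sigma) = Σ λ_i = 25 + 9 = 34.

Step 2 — fraction explained by component i = λ_i / Σ λ:
  PC1: 25/34 = 0.7353
  PC2: 9/34 = 0.2647

Step 3 — cumulative fraction after k components = (λ_1 + ... + λ_k) / Σ λ:
  k = 1: 25/34 = 0.7353
  k = 2: (25 + 9)/34 = 34/34 = 1

Summary (fraction, with percent):

explained: PC1 0.7353 (73.53%), PC2 0.2647 (26.47%);  cumulative: 0.7353, 1


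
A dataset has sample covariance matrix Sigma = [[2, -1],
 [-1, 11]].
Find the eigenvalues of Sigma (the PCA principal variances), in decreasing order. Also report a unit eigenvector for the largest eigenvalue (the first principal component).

Step 1 — characteristic polynomial of 2×2 Sigma:
  det(Sigma - λI) = λ² - trace · λ + det = 0.
  trace = 2 + 11 = 13, det = 2·11 - (-1)² = 21.
Step 2 — discriminant:
  Δ = trace² - 4·det = 169 - 84 = 85.
Step 3 — eigenvalues:
  λ = (trace ± √Δ)/2 = (13 ± 9.2195)/2,
  λ_1 = 11.1098,  λ_2 = 1.8902.

Step 4 — unit eigenvector for λ_1: solve (Sigma - λ_1 I)v = 0. First row:
  (2 - 11.1098)·v_x + (-1)·v_y = 0, i.e. (-9.1098)·v_x + (-1)·v_y = 0,
  so v ∝ (b, λ_1 - a) = (-1, 9.1098); multiply by -1 so the first entry is positive: u = (1, -9.1098).
  ||u|| = √((1)² + (-9.1098)²) = √(83.988) ≈ 9.1645,
  v_1 = u/||u|| ≈ (0.1091, -0.994) (||v_1|| = 1).

λ_1 = 11.1098,  λ_2 = 1.8902;  v_1 ≈ (0.1091, -0.994)


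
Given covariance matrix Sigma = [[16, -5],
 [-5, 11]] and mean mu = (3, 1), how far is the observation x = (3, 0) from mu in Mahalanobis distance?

Step 1 — centre the observation: (x - mu) = (0, -1).

Step 2 — invert Sigma. det(Sigma) = 16·11 - (-5)² = 151.
  Sigma^{-1} = (1/det) · [[d, -b], [-b, a]] = [[0.0728, 0.0331],
 [0.0331, 0.106]].

Step 3 — form the quadratic (x - mu)^T · Sigma^{-1} · (x - mu):
  Sigma^{-1} · (x - mu) = (-0.0331, -0.106).
  (x - mu)^T · [Sigma^{-1} · (x - mu)] = (0)·(-0.0331) + (-1)·(-0.106) = 0.106.

Step 4 — take square root: d = √(0.106) ≈ 0.3255.

d(x, mu) = √(0.106) ≈ 0.3255


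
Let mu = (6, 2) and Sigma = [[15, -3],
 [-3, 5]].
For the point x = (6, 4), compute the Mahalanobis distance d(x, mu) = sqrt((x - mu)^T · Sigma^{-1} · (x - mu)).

Step 1 — centre the observation: (x - mu) = (0, 2).

Step 2 — invert Sigma. det(Sigma) = 15·5 - (-3)² = 66.
  Sigma^{-1} = (1/det) · [[d, -b], [-b, a]] = [[0.0758, 0.0455],
 [0.0455, 0.2273]].

Step 3 — form the quadratic (x - mu)^T · Sigma^{-1} · (x - mu):
  Sigma^{-1} · (x - mu) = (0.0909, 0.4545).
  (x - mu)^T · [Sigma^{-1} · (x - mu)] = (0)·(0.0909) + (2)·(0.4545) = 0.9091.

Step 4 — take square root: d = √(0.9091) ≈ 0.9535.

d(x, mu) = √(0.9091) ≈ 0.9535


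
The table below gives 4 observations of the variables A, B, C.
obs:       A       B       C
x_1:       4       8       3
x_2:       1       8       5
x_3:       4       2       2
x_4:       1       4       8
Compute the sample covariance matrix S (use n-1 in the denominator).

Step 1 — column means:
  mean(A) = (4 + 1 + 4 + 1) / 4 = 10/4 = 2.5
  mean(B) = (8 + 8 + 2 + 4) / 4 = 22/4 = 5.5
  mean(C) = (3 + 5 + 2 + 8) / 4 = 18/4 = 4.5

Step 2 — sample covariance S[i,j] = (1/(n-1)) · Σ_k (x_{k,i} - mean_i) · (x_{k,j} - mean_j), with n-1 = 3.
  S[A,A] = ((1.5)·(1.5) + (-1.5)·(-1.5) + (1.5)·(1.5) + (-1.5)·(-1.5)) / 3 = 9/3 = 3
  S[A,B] = ((1.5)·(2.5) + (-1.5)·(2.5) + (1.5)·(-3.5) + (-1.5)·(-1.5)) / 3 = -3/3 = -1
  S[A,C] = ((1.5)·(-1.5) + (-1.5)·(0.5) + (1.5)·(-2.5) + (-1.5)·(3.5)) / 3 = -12/3 = -4
  S[B,B] = ((2.5)·(2.5) + (2.5)·(2.5) + (-3.5)·(-3.5) + (-1.5)·(-1.5)) / 3 = 27/3 = 9
  S[B,C] = ((2.5)·(-1.5) + (2.5)·(0.5) + (-3.5)·(-2.5) + (-1.5)·(3.5)) / 3 = 1/3 = 0.3333
  S[C,C] = ((-1.5)·(-1.5) + (0.5)·(0.5) + (-2.5)·(-2.5) + (3.5)·(3.5)) / 3 = 21/3 = 7

S is symmetric (S[j,i] = S[i,j]). Assembling:

S = [[3, -1, -4],
 [-1, 9, 0.3333],
 [-4, 0.3333, 7]]


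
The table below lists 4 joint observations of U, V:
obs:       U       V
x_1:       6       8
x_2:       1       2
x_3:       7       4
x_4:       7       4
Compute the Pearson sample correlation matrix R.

Step 1 — column means:
  mean(U) = (6 + 1 + 7 + 7) / 4 = 21/4 = 5.25
  mean(V) = (8 + 2 + 4 + 4) / 4 = 18/4 = 4.5

Step 2 — sample variances and covariances s[i,j] = (1/(n-1)) · Σ_k (x_{k,i} - mean_i) · (x_{k,j} - mean_j), with n-1 = 3:
  s[U,U] = ((0.75)·(0.75) + (-4.25)·(-4.25) + (1.75)·(1.75) + (1.75)·(1.75)) / 3 = 24.75/3 = 8.25
  s[U,V] = ((0.75)·(3.5) + (-4.25)·(-2.5) + (1.75)·(-0.5) + (1.75)·(-0.5)) / 3 = 11.5/3 = 3.8333
  s[V,V] = ((3.5)·(3.5) + (-2.5)·(-2.5) + (-0.5)·(-0.5) + (-0.5)·(-0.5)) / 3 = 19/3 = 6.3333
  Sample standard deviations s_i = √(s[i,i]):
  s(U) = √(8.25) = 2.8723
  s(V) = √(6.3333) = 2.5166

Step 3 — r_{ij} = s_{ij} / (s_i · s_j):
  r[U,U] = 1 (diagonal).
  r[U,V] = 3.8333 / (2.8723 · 2.5166) = 3.8333 / 7.2284 = 0.5303
  r[V,V] = 1 (diagonal).

R is symmetric with unit diagonal. Assembling:

R = [[1, 0.5303],
 [0.5303, 1]]


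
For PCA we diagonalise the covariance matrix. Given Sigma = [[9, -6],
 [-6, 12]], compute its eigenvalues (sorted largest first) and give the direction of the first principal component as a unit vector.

Step 1 — characteristic polynomial of 2×2 Sigma:
  det(Sigma - λI) = λ² - trace · λ + det = 0.
  trace = 9 + 12 = 21, det = 9·12 - (-6)² = 72.
Step 2 — discriminant:
  Δ = trace² - 4·det = 441 - 288 = 153.
Step 3 — eigenvalues:
  λ = (trace ± √Δ)/2 = (21 ± 12.3693)/2,
  λ_1 = 16.6847,  λ_2 = 4.3153.

Step 4 — unit eigenvector for λ_1: solve (Sigma - λ_1 I)v = 0. First row:
  (9 - 16.6847)·v_x + (-6)·v_y = 0, i.e. (-7.6847)·v_x + (-6)·v_y = 0,
  so v ∝ (b, λ_1 - a) = (-6, 7.6847); multiply by -1 so the first entry is positive: u = (6, -7.6847).
  ||u|| = √((6)² + (-7.6847)²) = √(95.054) ≈ 9.7496,
  v_1 = u/||u|| ≈ (0.6154, -0.7882) (||v_1|| = 1).

λ_1 = 16.6847,  λ_2 = 4.3153;  v_1 ≈ (0.6154, -0.7882)


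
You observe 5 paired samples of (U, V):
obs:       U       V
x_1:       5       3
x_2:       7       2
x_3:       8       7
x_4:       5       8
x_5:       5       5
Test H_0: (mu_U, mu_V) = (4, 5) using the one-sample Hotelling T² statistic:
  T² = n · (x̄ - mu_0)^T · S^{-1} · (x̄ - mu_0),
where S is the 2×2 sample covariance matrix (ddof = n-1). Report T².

Step 1 — sample mean vector:
  mean(U) = (5 + 7 + 8 + 5 + 5) / 5 = 30/5 = 6
  mean(V) = (3 + 2 + 7 + 8 + 5) / 5 = 25/5 = 5
  x̄ = (6, 5),  deviation x̄ - mu_0 = (6, 5) - (4, 5) = (2, 0).

Step 2 — sample covariance matrix, S[i,j] = (1/(n-1)) · Σ_k (x_{k,i} - mean_i) · (x_{k,j} - mean_j), divisor n-1 = 4:
  S[U,U] = ((-1)·(-1) + (1)·(1) + (2)·(2) + (-1)·(-1) + (-1)·(-1)) / 4 = 8/4 = 2
  S[U,V] = ((-1)·(-2) + (1)·(-3) + (2)·(2) + (-1)·(3) + (-1)·(0)) / 4 = 0/4 = 0
  S[V,V] = ((-2)·(-2) + (-3)·(-3) + (2)·(2) + (3)·(3) + (0)·(0)) / 4 = 26/4 = 6.5
  S = [[2, 0],
 [0, 6.5]].

Step 3 — invert S. det(S) = 2·6.5 - (0)² = 13.
  S^{-1} = (1/det) · [[d, -b], [-b, a]] = [[0.5, 0],
 [0, 0.1538]].

Step 4 — quadratic form (x̄ - mu_0)^T · S^{-1} · (x̄ - mu_0):
  S^{-1} · (x̄ - mu_0) = (1, 0),
  (x̄ - mu_0)^T · [...] = (2)·(1) + (0)·(0) = 2.

Step 5 — scale by n: T² = 5 · 2 = 10.

T² ≈ 10


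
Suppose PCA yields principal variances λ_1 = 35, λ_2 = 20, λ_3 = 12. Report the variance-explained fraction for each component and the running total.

Step 1 — total variance = trace(Sigma) = Σ λ_i = 35 + 20 + 12 = 67.

Step 2 — fraction explained by component i = λ_i / Σ λ:
  PC1: 35/67 = 0.5224
  PC2: 20/67 = 0.2985
  PC3: 12/67 = 0.1791

Step 3 — cumulative fraction after k components = (λ_1 + ... + λ_k) / Σ λ:
  k = 1: 35/67 = 0.5224
  k = 2: (35 + 20)/67 = 55/67 = 0.8209
  k = 3: (35 + 20 + 12)/67 = 67/67 = 1

Summary (fraction, with percent):

explained: PC1 0.5224 (52.24%), PC2 0.2985 (29.85%), PC3 0.1791 (17.91%);  cumulative: 0.5224, 0.8209, 1


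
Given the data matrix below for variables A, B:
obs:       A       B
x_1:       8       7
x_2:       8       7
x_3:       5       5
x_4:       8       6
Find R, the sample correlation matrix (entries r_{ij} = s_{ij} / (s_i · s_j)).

Step 1 — column means:
  mean(A) = (8 + 8 + 5 + 8) / 4 = 29/4 = 7.25
  mean(B) = (7 + 7 + 5 + 6) / 4 = 25/4 = 6.25

Step 2 — sample variances and covariances s[i,j] = (1/(n-1)) · Σ_k (x_{k,i} - mean_i) · (x_{k,j} - mean_j), with n-1 = 3:
  s[A,A] = ((0.75)·(0.75) + (0.75)·(0.75) + (-2.25)·(-2.25) + (0.75)·(0.75)) / 3 = 6.75/3 = 2.25
  s[A,B] = ((0.75)·(0.75) + (0.75)·(0.75) + (-2.25)·(-1.25) + (0.75)·(-0.25)) / 3 = 3.75/3 = 1.25
  s[B,B] = ((0.75)·(0.75) + (0.75)·(0.75) + (-1.25)·(-1.25) + (-0.25)·(-0.25)) / 3 = 2.75/3 = 0.9167
  Sample standard deviations s_i = √(s[i,i]):
  s(A) = √(2.25) = 1.5
  s(B) = √(0.9167) = 0.9574

Step 3 — r_{ij} = s_{ij} / (s_i · s_j):
  r[A,A] = 1 (diagonal).
  r[A,B] = 1.25 / (1.5 · 0.9574) = 1.25 / 1.4361 = 0.8704
  r[B,B] = 1 (diagonal).

R is symmetric with unit diagonal. Assembling:

R = [[1, 0.8704],
 [0.8704, 1]]


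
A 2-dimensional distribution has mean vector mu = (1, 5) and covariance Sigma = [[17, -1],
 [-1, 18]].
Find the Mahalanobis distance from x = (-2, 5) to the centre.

Step 1 — centre the observation: (x - mu) = (-3, 0).

Step 2 — invert Sigma. det(Sigma) = 17·18 - (-1)² = 305.
  Sigma^{-1} = (1/det) · [[d, -b], [-b, a]] = [[0.059, 0.0033],
 [0.0033, 0.0557]].

Step 3 — form the quadratic (x - mu)^T · Sigma^{-1} · (x - mu):
  Sigma^{-1} · (x - mu) = (-0.177, -0.0098).
  (x - mu)^T · [Sigma^{-1} · (x - mu)] = (-3)·(-0.177) + (0)·(-0.0098) = 0.5311.

Step 4 — take square root: d = √(0.5311) ≈ 0.7288.

d(x, mu) = √(0.5311) ≈ 0.7288


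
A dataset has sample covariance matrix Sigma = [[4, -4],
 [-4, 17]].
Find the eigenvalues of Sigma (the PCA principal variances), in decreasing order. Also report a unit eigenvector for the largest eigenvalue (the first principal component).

Step 1 — characteristic polynomial of 2×2 Sigma:
  det(Sigma - λI) = λ² - trace · λ + det = 0.
  trace = 4 + 17 = 21, det = 4·17 - (-4)² = 52.
Step 2 — discriminant:
  Δ = trace² - 4·det = 441 - 208 = 233.
Step 3 — eigenvalues:
  λ = (trace ± √Δ)/2 = (21 ± 15.2643)/2,
  λ_1 = 18.1322,  λ_2 = 2.8678.

Step 4 — unit eigenvector for λ_1: solve (Sigma - λ_1 I)v = 0. First row:
  (4 - 18.1322)·v_x + (-4)·v_y = 0, i.e. (-14.1322)·v_x + (-4)·v_y = 0,
  so v ∝ (b, λ_1 - a) = (-4, 14.1322); multiply by -1 so the first entry is positive: u = (4, -14.1322).
  ||u|| = √((4)² + (-14.1322)²) = √(215.7182) ≈ 14.6873,
  v_1 = u/||u|| ≈ (0.2723, -0.9622) (||v_1|| = 1).

λ_1 = 18.1322,  λ_2 = 2.8678;  v_1 ≈ (0.2723, -0.9622)


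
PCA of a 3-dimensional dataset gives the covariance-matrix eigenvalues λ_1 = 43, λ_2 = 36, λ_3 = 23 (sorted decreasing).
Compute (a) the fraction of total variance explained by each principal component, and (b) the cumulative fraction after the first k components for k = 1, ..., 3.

Step 1 — total variance = trace(Sigma) = Σ λ_i = 43 + 36 + 23 = 102.

Step 2 — fraction explained by component i = λ_i / Σ λ:
  PC1: 43/102 = 0.4216
  PC2: 36/102 = 0.3529
  PC3: 23/102 = 0.2255

Step 3 — cumulative fraction after k components = (λ_1 + ... + λ_k) / Σ λ:
  k = 1: 43/102 = 0.4216
  k = 2: (43 + 36)/102 = 79/102 = 0.7745
  k = 3: (43 + 36 + 23)/102 = 102/102 = 1

Summary (fraction, with percent):

explained: PC1 0.4216 (42.16%), PC2 0.3529 (35.29%), PC3 0.2255 (22.55%);  cumulative: 0.4216, 0.7745, 1


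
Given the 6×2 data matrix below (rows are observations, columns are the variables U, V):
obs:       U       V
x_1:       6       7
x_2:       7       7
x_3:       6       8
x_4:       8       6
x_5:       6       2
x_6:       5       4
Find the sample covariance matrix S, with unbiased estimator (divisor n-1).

Step 1 — column means:
  mean(U) = (6 + 7 + 6 + 8 + 6 + 5) / 6 = 38/6 = 6.3333
  mean(V) = (7 + 7 + 8 + 6 + 2 + 4) / 6 = 34/6 = 5.6667

Step 2 — sample covariance S[i,j] = (1/(n-1)) · Σ_k (x_{k,i} - mean_i) · (x_{k,j} - mean_j), with n-1 = 5.
  S[U,U] = ((-0.3333)·(-0.3333) + (0.6667)·(0.6667) + (-0.3333)·(-0.3333) + (1.6667)·(1.6667) + (-0.3333)·(-0.3333) + (-1.3333)·(-1.3333)) / 5 = 5.3333/5 = 1.0667
  S[U,V] = ((-0.3333)·(1.3333) + (0.6667)·(1.3333) + (-0.3333)·(2.3333) + (1.6667)·(0.3333) + (-0.3333)·(-3.6667) + (-1.3333)·(-1.6667)) / 5 = 3.6667/5 = 0.7333
  S[V,V] = ((1.3333)·(1.3333) + (1.3333)·(1.3333) + (2.3333)·(2.3333) + (0.3333)·(0.3333) + (-3.6667)·(-3.6667) + (-1.6667)·(-1.6667)) / 5 = 25.3333/5 = 5.0667

S is symmetric (S[j,i] = S[i,j]). Assembling:

S = [[1.0667, 0.7333],
 [0.7333, 5.0667]]


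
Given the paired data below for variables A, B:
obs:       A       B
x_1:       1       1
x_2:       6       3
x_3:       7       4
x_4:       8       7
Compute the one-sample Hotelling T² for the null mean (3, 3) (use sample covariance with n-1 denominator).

Step 1 — sample mean vector:
  mean(A) = (1 + 6 + 7 + 8) / 4 = 22/4 = 5.5
  mean(B) = (1 + 3 + 4 + 7) / 4 = 15/4 = 3.75
  x̄ = (5.5, 3.75),  deviation x̄ - mu_0 = (5.5, 3.75) - (3, 3) = (2.5, 0.75).

Step 2 — sample covariance matrix, S[i,j] = (1/(n-1)) · Σ_k (x_{k,i} - mean_i) · (x_{k,j} - mean_j), divisor n-1 = 3:
  S[A,A] = ((-4.5)·(-4.5) + (0.5)·(0.5) + (1.5)·(1.5) + (2.5)·(2.5)) / 3 = 29/3 = 9.6667
  S[A,B] = ((-4.5)·(-2.75) + (0.5)·(-0.75) + (1.5)·(0.25) + (2.5)·(3.25)) / 3 = 20.5/3 = 6.8333
  S[B,B] = ((-2.75)·(-2.75) + (-0.75)·(-0.75) + (0.25)·(0.25) + (3.25)·(3.25)) / 3 = 18.75/3 = 6.25
  S = [[9.6667, 6.8333],
 [6.8333, 6.25]].

Step 3 — invert S. det(S) = 9.6667·6.25 - (6.8333)² = 13.7222.
  S^{-1} = (1/det) · [[d, -b], [-b, a]] = [[0.4555, -0.498],
 [-0.498, 0.7045]].

Step 4 — quadratic form (x̄ - mu_0)^T · S^{-1} · (x̄ - mu_0):
  S^{-1} · (x̄ - mu_0) = (0.7652, -0.7166),
  (x̄ - mu_0)^T · [...] = (2.5)·(0.7652) + (0.75)·(-0.7166) = 1.3755.

Step 5 — scale by n: T² = 4 · 1.3755 = 5.502.

T² ≈ 5.502


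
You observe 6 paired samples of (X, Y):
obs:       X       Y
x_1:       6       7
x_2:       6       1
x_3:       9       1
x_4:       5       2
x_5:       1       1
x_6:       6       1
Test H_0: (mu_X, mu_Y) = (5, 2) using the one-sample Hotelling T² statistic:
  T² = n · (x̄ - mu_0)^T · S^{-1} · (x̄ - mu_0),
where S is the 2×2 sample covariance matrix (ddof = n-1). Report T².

Step 1 — sample mean vector:
  mean(X) = (6 + 6 + 9 + 5 + 1 + 6) / 6 = 33/6 = 5.5
  mean(Y) = (7 + 1 + 1 + 2 + 1 + 1) / 6 = 13/6 = 2.1667
  x̄ = (5.5, 2.1667),  deviation x̄ - mu_0 = (5.5, 2.1667) - (5, 2) = (0.5, 0.1667).

Step 2 — sample covariance matrix, S[i,j] = (1/(n-1)) · Σ_k (x_{k,i} - mean_i) · (x_{k,j} - mean_j), divisor n-1 = 5:
  S[X,X] = ((0.5)·(0.5) + (0.5)·(0.5) + (3.5)·(3.5) + (-0.5)·(-0.5) + (-4.5)·(-4.5) + (0.5)·(0.5)) / 5 = 33.5/5 = 6.7
  S[X,Y] = ((0.5)·(4.8333) + (0.5)·(-1.1667) + (3.5)·(-1.1667) + (-0.5)·(-0.1667) + (-4.5)·(-1.1667) + (0.5)·(-1.1667)) / 5 = 2.5/5 = 0.5
  S[Y,Y] = ((4.8333)·(4.8333) + (-1.1667)·(-1.1667) + (-1.1667)·(-1.1667) + (-0.1667)·(-0.1667) + (-1.1667)·(-1.1667) + (-1.1667)·(-1.1667)) / 5 = 28.8333/5 = 5.7667
  S = [[6.7, 0.5],
 [0.5, 5.7667]].

Step 3 — invert S. det(S) = 6.7·5.7667 - (0.5)² = 38.3867.
  S^{-1} = (1/det) · [[d, -b], [-b, a]] = [[0.1502, -0.013],
 [-0.013, 0.1745]].

Step 4 — quadratic form (x̄ - mu_0)^T · S^{-1} · (x̄ - mu_0):
  S^{-1} · (x̄ - mu_0) = (0.0729, 0.0226),
  (x̄ - mu_0)^T · [...] = (0.5)·(0.0729) + (0.1667)·(0.0226) = 0.0402.

Step 5 — scale by n: T² = 6 · 0.0402 = 0.2414.

T² ≈ 0.2414


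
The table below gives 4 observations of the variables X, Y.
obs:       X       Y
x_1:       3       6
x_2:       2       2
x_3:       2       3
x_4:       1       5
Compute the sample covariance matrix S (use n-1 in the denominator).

Step 1 — column means:
  mean(X) = (3 + 2 + 2 + 1) / 4 = 8/4 = 2
  mean(Y) = (6 + 2 + 3 + 5) / 4 = 16/4 = 4

Step 2 — sample covariance S[i,j] = (1/(n-1)) · Σ_k (x_{k,i} - mean_i) · (x_{k,j} - mean_j), with n-1 = 3.
  S[X,X] = ((1)·(1) + (0)·(0) + (0)·(0) + (-1)·(-1)) / 3 = 2/3 = 0.6667
  S[X,Y] = ((1)·(2) + (0)·(-2) + (0)·(-1) + (-1)·(1)) / 3 = 1/3 = 0.3333
  S[Y,Y] = ((2)·(2) + (-2)·(-2) + (-1)·(-1) + (1)·(1)) / 3 = 10/3 = 3.3333

S is symmetric (S[j,i] = S[i,j]). Assembling:

S = [[0.6667, 0.3333],
 [0.3333, 3.3333]]


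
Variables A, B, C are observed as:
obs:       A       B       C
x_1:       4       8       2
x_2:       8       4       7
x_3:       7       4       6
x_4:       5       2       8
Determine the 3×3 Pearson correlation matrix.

Step 1 — column means:
  mean(A) = (4 + 8 + 7 + 5) / 4 = 24/4 = 6
  mean(B) = (8 + 4 + 4 + 2) / 4 = 18/4 = 4.5
  mean(C) = (2 + 7 + 6 + 8) / 4 = 23/4 = 5.75

Step 2 — sample variances and covariances s[i,j] = (1/(n-1)) · Σ_k (x_{k,i} - mean_i) · (x_{k,j} - mean_j), with n-1 = 3:
  s[A,A] = ((-2)·(-2) + (2)·(2) + (1)·(1) + (-1)·(-1)) / 3 = 10/3 = 3.3333
  s[A,B] = ((-2)·(3.5) + (2)·(-0.5) + (1)·(-0.5) + (-1)·(-2.5)) / 3 = -6/3 = -2
  s[A,C] = ((-2)·(-3.75) + (2)·(1.25) + (1)·(0.25) + (-1)·(2.25)) / 3 = 8/3 = 2.6667
  s[B,B] = ((3.5)·(3.5) + (-0.5)·(-0.5) + (-0.5)·(-0.5) + (-2.5)·(-2.5)) / 3 = 19/3 = 6.3333
  s[B,C] = ((3.5)·(-3.75) + (-0.5)·(1.25) + (-0.5)·(0.25) + (-2.5)·(2.25)) / 3 = -19.5/3 = -6.5
  s[C,C] = ((-3.75)·(-3.75) + (1.25)·(1.25) + (0.25)·(0.25) + (2.25)·(2.25)) / 3 = 20.75/3 = 6.9167
  Sample standard deviations s_i = √(s[i,i]):
  s(A) = √(3.3333) = 1.8257
  s(B) = √(6.3333) = 2.5166
  s(C) = √(6.9167) = 2.63

Step 3 — r_{ij} = s_{ij} / (s_i · s_j):
  r[A,A] = 1 (diagonal).
  r[A,B] = -2 / (1.8257 · 2.5166) = -2 / 4.5947 = -0.4353
  r[A,C] = 2.6667 / (1.8257 · 2.63) = 2.6667 / 4.8016 = 0.5554
  r[B,B] = 1 (diagonal).
  r[B,C] = -6.5 / (2.5166 · 2.63) = -6.5 / 6.6186 = -0.9821
  r[C,C] = 1 (diagonal).

R is symmetric with unit diagonal. Assembling:

R = [[1, -0.4353, 0.5554],
 [-0.4353, 1, -0.9821],
 [0.5554, -0.9821, 1]]


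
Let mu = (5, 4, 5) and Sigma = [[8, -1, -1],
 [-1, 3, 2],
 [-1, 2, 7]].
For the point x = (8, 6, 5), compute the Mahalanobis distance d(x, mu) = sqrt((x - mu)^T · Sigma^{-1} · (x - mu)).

Step 1 — centre the observation: (x - mu) = (3, 2, 0).

Step 2 — invert Sigma (cofactor / det for 3×3, or solve directly):
  Sigma^{-1} = [[0.1308, 0.0385, 0.0077],
 [0.0385, 0.4231, -0.1154],
 [0.0077, -0.1154, 0.1769]].

Step 3 — form the quadratic (x - mu)^T · Sigma^{-1} · (x - mu):
  Sigma^{-1} · (x - mu) = (0.4692, 0.9615, -0.2077).
  (x - mu)^T · [Sigma^{-1} · (x - mu)] = (3)·(0.4692) + (2)·(0.9615) + (0)·(-0.2077) = 3.3308.

Step 4 — take square root: d = √(3.3308) ≈ 1.825.

d(x, mu) = √(3.3308) ≈ 1.825


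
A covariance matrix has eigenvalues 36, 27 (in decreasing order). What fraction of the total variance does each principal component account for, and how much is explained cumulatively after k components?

Step 1 — total variance = trace(Sigma) = Σ λ_i = 36 + 27 = 63.

Step 2 — fraction explained by component i = λ_i / Σ λ:
  PC1: 36/63 = 0.5714
  PC2: 27/63 = 0.4286

Step 3 — cumulative fraction after k components = (λ_1 + ... + λ_k) / Σ λ:
  k = 1: 36/63 = 0.5714
  k = 2: (36 + 27)/63 = 63/63 = 1

Summary (fraction, with percent):

explained: PC1 0.5714 (57.14%), PC2 0.4286 (42.86%);  cumulative: 0.5714, 1


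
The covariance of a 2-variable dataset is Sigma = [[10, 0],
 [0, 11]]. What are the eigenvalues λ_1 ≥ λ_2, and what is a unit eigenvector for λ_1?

Step 1 — characteristic polynomial of 2×2 Sigma:
  det(Sigma - λI) = λ² - trace · λ + det = 0.
  trace = 10 + 11 = 21, det = 10·11 - (0)² = 110.
Step 2 — discriminant:
  Δ = trace² - 4·det = 441 - 440 = 1.
Step 3 — eigenvalues:
  λ = (trace ± √Δ)/2 = (21 ± 1)/2,
  λ_1 = 11,  λ_2 = 10.

Step 4 — unit eigenvector for λ_1: Sigma is diagonal, so its eigenvectors are the coordinate axes. λ_1 = 11 is the diagonal entry on the second coordinate axis, hence
  v_1 = (0, 1) (||v_1|| = 1).

λ_1 = 11,  λ_2 = 10;  v_1 ≈ (0, 1)


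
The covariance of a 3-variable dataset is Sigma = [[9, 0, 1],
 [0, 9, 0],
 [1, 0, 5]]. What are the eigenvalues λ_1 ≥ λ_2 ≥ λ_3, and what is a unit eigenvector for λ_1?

Step 1 — characteristic polynomial p(λ) = det(λI - Sigma) = λ³ - tr·λ² + c_1·λ - det, where tr = trace, c_1 = sum of the principal 2×2 minors, det = det(Sigma):
  tr = 9 + 9 + 5 = 23,
  c_1 = (9·9 - (0)²) + (9·5 - (1)²) + (9·5 - (0)²) = 81 + 44 + 45 = 170,
  det = 9·(9·5 - (0)²) - (0)·((0)·5 - (0)·(1)) + (1)·((0)·(0) - 9·(1)) = 9·(45) - (0)·(0) + (1)·(-9) = 396.
  So p(λ) = λ³ - 23λ² + 170λ - 396.
Step 2 — look for an integer root (rational root theorem: any rational root is an integer divisor of 396). Testing λ = 9:
  p(9) = 729 - 1863 + 1530 - 396 = 0  ✓
  Dividing out (λ - 9): p(λ) = (λ - 9)(λ² - 14λ + 44).
Step 3 — remaining eigenvalues from the quadratic λ² - 14λ + 44 = 0:
  Δ = 14² - 4·44 = 196 - 176 = 20,  λ = (14 ± √20)/2 = (14 ± 4.4721)/2 ≈ 9.2361 or 4.7639.
  Sorted: λ_1 = 9.2361,  λ_2 = 9,  λ_3 = 4.7639  (check: sum = 23 = tr ✓).

Step 4 — unit eigenvector for λ_1 ≈ 9.2361: v spans the null space of (Sigma - λ_1 I), whose rows are
  r_1 = (-0.2361, 0, 1),  r_2 = (0, -0.2361, 0),  r_3 = (1, 0, -4.2361).
  v is orthogonal to every row, so take v ∝ r_1 × r_2 = ((0)·(0) - (1)·(-0.2361), (1)·(0) - (-0.2361)·(0), (-0.2361)·(-0.2361) - (0)·(0)) ≈ (0.2361, 0, 0.0557).
  Let u = (0.2361, 0, 0.0557).
  ||u|| = √((0.2361)² + (0)² + (0.0557)²) = √(0.0588) ≈ 0.2426,  v_1 = u/||u|| ≈ (0.9732, 0, 0.2298) (||v_1|| = 1).

λ_1 = 9.2361,  λ_2 = 9,  λ_3 = 4.7639;  v_1 ≈ (0.9732, 0, 0.2298)


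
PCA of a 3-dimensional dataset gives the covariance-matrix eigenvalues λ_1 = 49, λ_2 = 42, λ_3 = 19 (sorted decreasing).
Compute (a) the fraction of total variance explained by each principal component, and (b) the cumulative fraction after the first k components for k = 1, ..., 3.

Step 1 — total variance = trace(Sigma) = Σ λ_i = 49 + 42 + 19 = 110.

Step 2 — fraction explained by component i = λ_i / Σ λ:
  PC1: 49/110 = 0.4455
  PC2: 42/110 = 0.3818
  PC3: 19/110 = 0.1727

Step 3 — cumulative fraction after k components = (λ_1 + ... + λ_k) / Σ λ:
  k = 1: 49/110 = 0.4455
  k = 2: (49 + 42)/110 = 91/110 = 0.8273
  k = 3: (49 + 42 + 19)/110 = 110/110 = 1

Summary (fraction, with percent):

explained: PC1 0.4455 (44.55%), PC2 0.3818 (38.18%), PC3 0.1727 (17.27%);  cumulative: 0.4455, 0.8273, 1


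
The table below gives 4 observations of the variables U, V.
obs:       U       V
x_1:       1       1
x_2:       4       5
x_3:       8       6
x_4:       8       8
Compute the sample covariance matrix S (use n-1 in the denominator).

Step 1 — column means:
  mean(U) = (1 + 4 + 8 + 8) / 4 = 21/4 = 5.25
  mean(V) = (1 + 5 + 6 + 8) / 4 = 20/4 = 5

Step 2 — sample covariance S[i,j] = (1/(n-1)) · Σ_k (x_{k,i} - mean_i) · (x_{k,j} - mean_j), with n-1 = 3.
  S[U,U] = ((-4.25)·(-4.25) + (-1.25)·(-1.25) + (2.75)·(2.75) + (2.75)·(2.75)) / 3 = 34.75/3 = 11.5833
  S[U,V] = ((-4.25)·(-4) + (-1.25)·(0) + (2.75)·(1) + (2.75)·(3)) / 3 = 28/3 = 9.3333
  S[V,V] = ((-4)·(-4) + (0)·(0) + (1)·(1) + (3)·(3)) / 3 = 26/3 = 8.6667

S is symmetric (S[j,i] = S[i,j]). Assembling:

S = [[11.5833, 9.3333],
 [9.3333, 8.6667]]


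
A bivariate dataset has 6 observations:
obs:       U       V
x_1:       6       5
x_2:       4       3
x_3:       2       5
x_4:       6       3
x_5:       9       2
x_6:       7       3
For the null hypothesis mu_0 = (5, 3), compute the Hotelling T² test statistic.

Step 1 — sample mean vector:
  mean(U) = (6 + 4 + 2 + 6 + 9 + 7) / 6 = 34/6 = 5.6667
  mean(V) = (5 + 3 + 5 + 3 + 2 + 3) / 6 = 21/6 = 3.5
  x̄ = (5.6667, 3.5),  deviation x̄ - mu_0 = (5.6667, 3.5) - (5, 3) = (0.6667, 0.5).

Step 2 — sample covariance matrix, S[i,j] = (1/(n-1)) · Σ_k (x_{k,i} - mean_i) · (x_{k,j} - mean_j), divisor n-1 = 5:
  S[U,U] = ((0.3333)·(0.3333) + (-1.6667)·(-1.6667) + (-3.6667)·(-3.6667) + (0.3333)·(0.3333) + (3.3333)·(3.3333) + (1.3333)·(1.3333)) / 5 = 29.3333/5 = 5.8667
  S[U,V] = ((0.3333)·(1.5) + (-1.6667)·(-0.5) + (-3.6667)·(1.5) + (0.3333)·(-0.5) + (3.3333)·(-1.5) + (1.3333)·(-0.5)) / 5 = -10/5 = -2
  S[V,V] = ((1.5)·(1.5) + (-0.5)·(-0.5) + (1.5)·(1.5) + (-0.5)·(-0.5) + (-1.5)·(-1.5) + (-0.5)·(-0.5)) / 5 = 7.5/5 = 1.5
  S = [[5.8667, -2],
 [-2, 1.5]].

Step 3 — invert S. det(S) = 5.8667·1.5 - (-2)² = 4.8.
  S^{-1} = (1/det) · [[d, -b], [-b, a]] = [[0.3125, 0.4167],
 [0.4167, 1.2222]].

Step 4 — quadratic form (x̄ - mu_0)^T · S^{-1} · (x̄ - mu_0):
  S^{-1} · (x̄ - mu_0) = (0.4167, 0.8889),
  (x̄ - mu_0)^T · [...] = (0.6667)·(0.4167) + (0.5)·(0.8889) = 0.7222.

Step 5 — scale by n: T² = 6 · 0.7222 = 4.3333.

T² ≈ 4.3333


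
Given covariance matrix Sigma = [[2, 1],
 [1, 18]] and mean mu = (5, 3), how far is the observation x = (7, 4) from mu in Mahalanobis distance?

Step 1 — centre the observation: (x - mu) = (2, 1).

Step 2 — invert Sigma. det(Sigma) = 2·18 - (1)² = 35.
  Sigma^{-1} = (1/det) · [[d, -b], [-b, a]] = [[0.5143, -0.0286],
 [-0.0286, 0.0571]].

Step 3 — form the quadratic (x - mu)^T · Sigma^{-1} · (x - mu):
  Sigma^{-1} · (x - mu) = (1, 0).
  (x - mu)^T · [Sigma^{-1} · (x - mu)] = (2)·(1) + (1)·(0) = 2.

Step 4 — take square root: d = √(2) ≈ 1.4142.

d(x, mu) = √(2) ≈ 1.4142


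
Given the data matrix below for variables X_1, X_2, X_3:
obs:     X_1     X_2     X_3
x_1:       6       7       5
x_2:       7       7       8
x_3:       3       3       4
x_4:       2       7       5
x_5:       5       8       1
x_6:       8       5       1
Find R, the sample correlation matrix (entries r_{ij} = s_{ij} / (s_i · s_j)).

Step 1 — column means:
  mean(X_1) = (6 + 7 + 3 + 2 + 5 + 8) / 6 = 31/6 = 5.1667
  mean(X_2) = (7 + 7 + 3 + 7 + 8 + 5) / 6 = 37/6 = 6.1667
  mean(X_3) = (5 + 8 + 4 + 5 + 1 + 1) / 6 = 24/6 = 4

Step 2 — sample variances and covariances s[i,j] = (1/(n-1)) · Σ_k (x_{k,i} - mean_i) · (x_{k,j} - mean_j), with n-1 = 5:
  s[X_1,X_1] = ((0.8333)·(0.8333) + (1.8333)·(1.8333) + (-2.1667)·(-2.1667) + (-3.1667)·(-3.1667) + (-0.1667)·(-0.1667) + (2.8333)·(2.8333)) / 5 = 26.8333/5 = 5.3667
  s[X_1,X_2] = ((0.8333)·(0.8333) + (1.8333)·(0.8333) + (-2.1667)·(-3.1667) + (-3.1667)·(0.8333) + (-0.1667)·(1.8333) + (2.8333)·(-1.1667)) / 5 = 2.8333/5 = 0.5667
  s[X_1,X_3] = ((0.8333)·(1) + (1.8333)·(4) + (-2.1667)·(0) + (-3.1667)·(1) + (-0.1667)·(-3) + (2.8333)·(-3)) / 5 = -3/5 = -0.6
  s[X_2,X_2] = ((0.8333)·(0.8333) + (0.8333)·(0.8333) + (-3.1667)·(-3.1667) + (0.8333)·(0.8333) + (1.8333)·(1.8333) + (-1.1667)·(-1.1667)) / 5 = 16.8333/5 = 3.3667
  s[X_2,X_3] = ((0.8333)·(1) + (0.8333)·(4) + (-3.1667)·(0) + (0.8333)·(1) + (1.8333)·(-3) + (-1.1667)·(-3)) / 5 = 3/5 = 0.6
  s[X_3,X_3] = ((1)·(1) + (4)·(4) + (0)·(0) + (1)·(1) + (-3)·(-3) + (-3)·(-3)) / 5 = 36/5 = 7.2
  Sample standard deviations s_i = √(s[i,i]):
  s(X_1) = √(5.3667) = 2.3166
  s(X_2) = √(3.3667) = 1.8348
  s(X_3) = √(7.2) = 2.6833

Step 3 — r_{ij} = s_{ij} / (s_i · s_j):
  r[X_1,X_1] = 1 (diagonal).
  r[X_1,X_2] = 0.5667 / (2.3166 · 1.8348) = 0.5667 / 4.2506 = 0.1333
  r[X_1,X_3] = -0.6 / (2.3166 · 2.6833) = -0.6 / 6.2161 = -0.0965
  r[X_2,X_2] = 1 (diagonal).
  r[X_2,X_3] = 0.6 / (1.8348 · 2.6833) = 0.6 / 4.9234 = 0.1219
  r[X_3,X_3] = 1 (diagonal).

R is symmetric with unit diagonal. Assembling:

R = [[1, 0.1333, -0.0965],
 [0.1333, 1, 0.1219],
 [-0.0965, 0.1219, 1]]


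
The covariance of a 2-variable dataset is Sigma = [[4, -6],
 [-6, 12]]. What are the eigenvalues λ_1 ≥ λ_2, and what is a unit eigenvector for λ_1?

Step 1 — characteristic polynomial of 2×2 Sigma:
  det(Sigma - λI) = λ² - trace · λ + det = 0.
  trace = 4 + 12 = 16, det = 4·12 - (-6)² = 12.
Step 2 — discriminant:
  Δ = trace² - 4·det = 256 - 48 = 208.
Step 3 — eigenvalues:
  λ = (trace ± √Δ)/2 = (16 ± 14.4222)/2,
  λ_1 = 15.2111,  λ_2 = 0.7889.

Step 4 — unit eigenvector for λ_1: solve (Sigma - λ_1 I)v = 0. First row:
  (4 - 15.2111)·v_x + (-6)·v_y = 0, i.e. (-11.2111)·v_x + (-6)·v_y = 0,
  so v ∝ (b, λ_1 - a) = (-6, 11.2111); multiply by -1 so the first entry is positive: u = (6, -11.2111).
  ||u|| = √((6)² + (-11.2111)²) = √(161.6888) ≈ 12.7157,
  v_1 = u/||u|| ≈ (0.4719, -0.8817) (||v_1|| = 1).

λ_1 = 15.2111,  λ_2 = 0.7889;  v_1 ≈ (0.4719, -0.8817)


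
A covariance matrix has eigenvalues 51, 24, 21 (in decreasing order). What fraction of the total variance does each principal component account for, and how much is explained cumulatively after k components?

Step 1 — total variance = trace(Sigma) = Σ λ_i = 51 + 24 + 21 = 96.

Step 2 — fraction explained by component i = λ_i / Σ λ:
  PC1: 51/96 = 0.5312
  PC2: 24/96 = 0.25
  PC3: 21/96 = 0.2188

Step 3 — cumulative fraction after k components = (λ_1 + ... + λ_k) / Σ λ:
  k = 1: 51/96 = 0.5312
  k = 2: (51 + 24)/96 = 75/96 = 0.7812
  k = 3: (51 + 24 + 21)/96 = 96/96 = 1

Summary (fraction, with percent):

explained: PC1 0.5312 (53.12%), PC2 0.25 (25%), PC3 0.2188 (21.88%);  cumulative: 0.5312, 0.7812, 1


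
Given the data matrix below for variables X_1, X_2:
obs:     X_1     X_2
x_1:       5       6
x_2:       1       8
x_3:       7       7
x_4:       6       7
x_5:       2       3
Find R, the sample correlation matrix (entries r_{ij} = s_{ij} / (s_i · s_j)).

Step 1 — column means:
  mean(X_1) = (5 + 1 + 7 + 6 + 2) / 5 = 21/5 = 4.2
  mean(X_2) = (6 + 8 + 7 + 7 + 3) / 5 = 31/5 = 6.2

Step 2 — sample variances and covariances s[i,j] = (1/(n-1)) · Σ_k (x_{k,i} - mean_i) · (x_{k,j} - mean_j), with n-1 = 4:
  s[X_1,X_1] = ((0.8)·(0.8) + (-3.2)·(-3.2) + (2.8)·(2.8) + (1.8)·(1.8) + (-2.2)·(-2.2)) / 4 = 26.8/4 = 6.7
  s[X_1,X_2] = ((0.8)·(-0.2) + (-3.2)·(1.8) + (2.8)·(0.8) + (1.8)·(0.8) + (-2.2)·(-3.2)) / 4 = 4.8/4 = 1.2
  s[X_2,X_2] = ((-0.2)·(-0.2) + (1.8)·(1.8) + (0.8)·(0.8) + (0.8)·(0.8) + (-3.2)·(-3.2)) / 4 = 14.8/4 = 3.7
  Sample standard deviations s_i = √(s[i,i]):
  s(X_1) = √(6.7) = 2.5884
  s(X_2) = √(3.7) = 1.9235

Step 3 — r_{ij} = s_{ij} / (s_i · s_j):
  r[X_1,X_1] = 1 (diagonal).
  r[X_1,X_2] = 1.2 / (2.5884 · 1.9235) = 1.2 / 4.979 = 0.241
  r[X_2,X_2] = 1 (diagonal).

R is symmetric with unit diagonal. Assembling:

R = [[1, 0.241],
 [0.241, 1]]


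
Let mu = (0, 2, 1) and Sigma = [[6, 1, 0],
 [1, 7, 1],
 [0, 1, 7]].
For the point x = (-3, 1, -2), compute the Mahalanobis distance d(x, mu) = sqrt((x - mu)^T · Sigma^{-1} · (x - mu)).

Step 1 — centre the observation: (x - mu) = (-3, -1, -3).

Step 2 — invert Sigma (cofactor / det for 3×3, or solve directly):
  Sigma^{-1} = [[0.1708, -0.0249, 0.0036],
 [-0.0249, 0.1495, -0.0214],
 [0.0036, -0.0214, 0.1459]].

Step 3 — form the quadratic (x - mu)^T · Sigma^{-1} · (x - mu):
  Sigma^{-1} · (x - mu) = (-0.4982, -0.0107, -0.427).
  (x - mu)^T · [Sigma^{-1} · (x - mu)] = (-3)·(-0.4982) + (-1)·(-0.0107) + (-3)·(-0.427) = 2.7865.

Step 4 — take square root: d = √(2.7865) ≈ 1.6693.

d(x, mu) = √(2.7865) ≈ 1.6693


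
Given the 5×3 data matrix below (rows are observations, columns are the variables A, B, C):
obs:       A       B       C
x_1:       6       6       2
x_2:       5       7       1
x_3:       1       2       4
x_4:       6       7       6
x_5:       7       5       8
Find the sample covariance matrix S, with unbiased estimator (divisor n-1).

Step 1 — column means:
  mean(A) = (6 + 5 + 1 + 6 + 7) / 5 = 25/5 = 5
  mean(B) = (6 + 7 + 2 + 7 + 5) / 5 = 27/5 = 5.4
  mean(C) = (2 + 1 + 4 + 6 + 8) / 5 = 21/5 = 4.2

Step 2 — sample covariance S[i,j] = (1/(n-1)) · Σ_k (x_{k,i} - mean_i) · (x_{k,j} - mean_j), with n-1 = 4.
  S[A,A] = ((1)·(1) + (0)·(0) + (-4)·(-4) + (1)·(1) + (2)·(2)) / 4 = 22/4 = 5.5
  S[A,B] = ((1)·(0.6) + (0)·(1.6) + (-4)·(-3.4) + (1)·(1.6) + (2)·(-0.4)) / 4 = 15/4 = 3.75
  S[A,C] = ((1)·(-2.2) + (0)·(-3.2) + (-4)·(-0.2) + (1)·(1.8) + (2)·(3.8)) / 4 = 8/4 = 2
  S[B,B] = ((0.6)·(0.6) + (1.6)·(1.6) + (-3.4)·(-3.4) + (1.6)·(1.6) + (-0.4)·(-0.4)) / 4 = 17.2/4 = 4.3
  S[B,C] = ((0.6)·(-2.2) + (1.6)·(-3.2) + (-3.4)·(-0.2) + (1.6)·(1.8) + (-0.4)·(3.8)) / 4 = -4.4/4 = -1.1
  S[C,C] = ((-2.2)·(-2.2) + (-3.2)·(-3.2) + (-0.2)·(-0.2) + (1.8)·(1.8) + (3.8)·(3.8)) / 4 = 32.8/4 = 8.2

S is symmetric (S[j,i] = S[i,j]). Assembling:

S = [[5.5, 3.75, 2],
 [3.75, 4.3, -1.1],
 [2, -1.1, 8.2]]
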